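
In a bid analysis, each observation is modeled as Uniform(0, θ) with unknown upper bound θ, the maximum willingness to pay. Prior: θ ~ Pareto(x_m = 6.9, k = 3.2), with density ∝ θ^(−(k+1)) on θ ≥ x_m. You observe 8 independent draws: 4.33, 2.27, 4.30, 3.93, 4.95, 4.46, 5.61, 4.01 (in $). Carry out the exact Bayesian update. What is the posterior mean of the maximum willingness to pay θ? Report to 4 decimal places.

7.5765

A Pareto(scale x_m, shape k) prior on the upper bound θ of Uniform(0, θ) is conjugate: posterior is Pareto(max(x_m, max xᵢ), k + n).
Sample maximum = 5.61; prior scale x_m = 6.9 → posterior scale = max = 6.90.
Posterior shape = 3.2 + 8 = 11.2.
E[θ|data] = k·x_m/(k−1) = 11.2·6.90/10.2 = 7.5765.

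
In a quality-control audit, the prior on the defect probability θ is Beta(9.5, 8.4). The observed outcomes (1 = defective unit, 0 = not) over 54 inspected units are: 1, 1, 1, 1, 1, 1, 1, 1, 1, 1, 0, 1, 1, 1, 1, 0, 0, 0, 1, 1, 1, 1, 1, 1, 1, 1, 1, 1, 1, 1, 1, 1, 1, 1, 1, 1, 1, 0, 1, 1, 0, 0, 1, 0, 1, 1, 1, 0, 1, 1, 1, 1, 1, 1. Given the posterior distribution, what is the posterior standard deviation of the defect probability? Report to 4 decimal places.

0.0502

The Beta prior is conjugate to a Binomial/Bernoulli likelihood; the update adds successes to α and failures to β.
Posterior: Beta(α+k, β+n−k) = Beta(9.5+45, 8.4+9) = Beta(54.5, 17.4).
Var = αβ/((α+β)²(α+β+1)) = 54.5·17.4/(71.9²·72.9) = 0.00251629; SD = √0.00251629 = 0.0502.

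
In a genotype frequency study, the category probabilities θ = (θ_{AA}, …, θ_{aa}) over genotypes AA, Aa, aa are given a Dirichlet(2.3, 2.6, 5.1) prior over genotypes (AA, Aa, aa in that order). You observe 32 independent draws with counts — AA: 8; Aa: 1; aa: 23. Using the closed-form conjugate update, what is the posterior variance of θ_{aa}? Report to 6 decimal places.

0.005149

The Dirichlet prior is conjugate to the Multinomial likelihood: each posterior αⱼ = prior αⱼ + observed count nⱼ.
Posterior concentration: (10.3, 3.6, 28.1), total = 42.0.
Var[θ_j] = α_j(Σα−α_j)/((Σα)²(Σα+1)) = 28.1·13.9/(42.0²·43.0) = 0.005149.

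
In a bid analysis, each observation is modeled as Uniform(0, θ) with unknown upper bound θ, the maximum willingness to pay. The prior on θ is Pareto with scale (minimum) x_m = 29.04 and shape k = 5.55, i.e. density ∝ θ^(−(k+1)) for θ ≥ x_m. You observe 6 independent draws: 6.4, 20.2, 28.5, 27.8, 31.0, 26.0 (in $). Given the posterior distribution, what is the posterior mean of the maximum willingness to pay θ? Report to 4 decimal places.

A Pareto(scale x_m, shape k) prior on the upper bound θ of Uniform(0, θ) is conjugate: posterior is Pareto(max(x_m, max xᵢ), k + n).
Sample maximum = 31.0; prior scale x_m = 29.04 → posterior scale = max = 31.00.
Posterior shape = 5.55 + 6 = 11.55.
E[θ|data] = k·x_m/(k−1) = 11.55·31.00/10.55 = 33.9384.

33.9384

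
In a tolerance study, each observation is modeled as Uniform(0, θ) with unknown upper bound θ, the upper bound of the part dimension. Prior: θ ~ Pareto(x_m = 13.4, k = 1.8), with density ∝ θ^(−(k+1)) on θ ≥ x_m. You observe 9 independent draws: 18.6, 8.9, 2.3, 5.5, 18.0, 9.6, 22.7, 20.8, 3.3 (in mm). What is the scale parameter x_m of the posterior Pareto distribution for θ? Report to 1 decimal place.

A Pareto(scale x_m, shape k) prior on the upper bound θ of Uniform(0, θ) is conjugate: posterior is Pareto(max(x_m, max xᵢ), k + n).
Sample maximum = 22.7; prior scale x_m = 13.4 → posterior scale = max = 22.7.
Posterior shape = 1.8 + 9 = 10.8.
Posterior scale x_m = 22.7.

22.7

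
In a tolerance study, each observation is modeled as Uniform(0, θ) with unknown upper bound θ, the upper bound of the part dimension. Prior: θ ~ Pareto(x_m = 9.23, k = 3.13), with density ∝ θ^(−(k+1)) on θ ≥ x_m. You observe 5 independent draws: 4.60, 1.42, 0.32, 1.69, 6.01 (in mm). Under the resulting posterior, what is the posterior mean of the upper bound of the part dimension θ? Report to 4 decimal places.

10.5245

A Pareto(scale x_m, shape k) prior on the upper bound θ of Uniform(0, θ) is conjugate: posterior is Pareto(max(x_m, max xᵢ), k + n).
Sample maximum = 6.01; prior scale x_m = 9.23 → posterior scale = max = 9.23.
Posterior shape = 3.13 + 5 = 8.13.
E[θ|data] = k·x_m/(k−1) = 8.13·9.23/7.13 = 10.5245.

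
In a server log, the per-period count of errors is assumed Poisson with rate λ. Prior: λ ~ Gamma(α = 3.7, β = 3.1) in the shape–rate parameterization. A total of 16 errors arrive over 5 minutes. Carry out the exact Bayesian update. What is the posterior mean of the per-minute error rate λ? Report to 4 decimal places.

With a Gamma(shape α, rate β) prior, the Poisson likelihood is conjugate: the posterior is Gamma(α + ΣXᵢ, β + n).
Posterior: Gamma(α+S, β+n) = Gamma(3.7+16, 3.1+5) = Gamma(19.7, 8.1).
Posterior mean = α/β = 19.7/8.1 = 2.4321.

2.4321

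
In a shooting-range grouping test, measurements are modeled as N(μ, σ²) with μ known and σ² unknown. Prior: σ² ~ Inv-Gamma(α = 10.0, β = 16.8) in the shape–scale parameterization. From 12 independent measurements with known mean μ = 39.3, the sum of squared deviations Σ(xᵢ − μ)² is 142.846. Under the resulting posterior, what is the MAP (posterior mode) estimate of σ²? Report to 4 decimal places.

5.1896

With known mean μ and an Inverse-Gamma(α, β) prior on σ², the Normal likelihood is conjugate: posterior is Inv-Gamma(α + n/2, β + Σ(xᵢ−μ)²/2).
Posterior: Inv-Gamma(10.0 + 12/2, 16.8 + 142.846/2) = Inv-Gamma(16.00, 88.2230).
Mode = β/(α+1) = 88.2230/17.00 = 5.1896.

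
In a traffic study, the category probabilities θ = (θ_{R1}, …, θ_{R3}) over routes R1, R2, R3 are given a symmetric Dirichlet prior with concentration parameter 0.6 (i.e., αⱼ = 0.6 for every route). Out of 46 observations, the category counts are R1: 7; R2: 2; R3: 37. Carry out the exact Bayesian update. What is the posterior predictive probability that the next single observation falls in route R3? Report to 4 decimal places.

0.7866

The Dirichlet prior is conjugate to the Multinomial likelihood: each posterior αⱼ = prior αⱼ + observed count nⱼ.
Posterior concentration: (7.6, 2.6, 37.6), total = 47.8.
P(next = R3 | data) = α_{R3}/Σα = 0.7866.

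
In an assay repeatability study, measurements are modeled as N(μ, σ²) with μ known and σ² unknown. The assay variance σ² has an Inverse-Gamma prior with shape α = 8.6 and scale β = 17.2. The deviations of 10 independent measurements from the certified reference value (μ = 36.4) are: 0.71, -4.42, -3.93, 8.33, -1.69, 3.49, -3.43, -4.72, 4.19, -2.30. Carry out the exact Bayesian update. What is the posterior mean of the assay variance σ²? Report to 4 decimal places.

With known mean μ and an Inverse-Gamma(α, β) prior on σ², the Normal likelihood is conjugate: posterior is Inv-Gamma(α + n/2, β + Σ(xᵢ−μ)²/2).
Σ(xᵢ−μ)² = (0.71)² + (-4.42)² + (-3.93)² + (8.33)² + (-1.69)² + (3.49)² + (-3.43)² + (-4.72)² + (4.19)² + (-2.30)² = 176.7999.
Posterior: Inv-Gamma(8.6 + 10/2, 17.2 + 176.7999/2) = Inv-Gamma(13.60, 105.59995).
E[σ²|data] = β/(α−1) = 105.59995/12.60 = 8.3809.

8.3809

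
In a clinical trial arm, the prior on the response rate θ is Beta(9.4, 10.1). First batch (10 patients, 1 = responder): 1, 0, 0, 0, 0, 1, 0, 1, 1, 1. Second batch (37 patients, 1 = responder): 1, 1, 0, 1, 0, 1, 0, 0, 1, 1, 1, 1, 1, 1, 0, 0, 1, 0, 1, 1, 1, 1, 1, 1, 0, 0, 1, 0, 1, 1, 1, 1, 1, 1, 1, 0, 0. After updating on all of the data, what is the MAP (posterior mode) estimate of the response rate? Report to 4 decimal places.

The Beta prior is conjugate to a Binomial/Bernoulli likelihood; the update adds successes to α and failures to β.
After batch 1: Beta(9.4+5, 10.1+5) = Beta(14.4, 15.1).
After batch 2: Beta(14.4+25, 15.1+12) = Beta(39.4, 27.1).
Mode of Beta(a,b) for a,b>1 is (a−1)/(a+b−2) = 38.4/64.5 = 0.5953.

0.5953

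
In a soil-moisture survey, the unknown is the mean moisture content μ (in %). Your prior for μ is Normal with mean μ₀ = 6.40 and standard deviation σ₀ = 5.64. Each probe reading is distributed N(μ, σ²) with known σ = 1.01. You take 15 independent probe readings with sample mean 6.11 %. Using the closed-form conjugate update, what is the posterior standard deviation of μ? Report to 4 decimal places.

0.2605

For Normal data with known variance σ², a Normal(μ₀, σ₀²) prior on μ is conjugate. Posterior precision = 1/σ₀² + n/σ²; posterior mean is the precision-weighted average of μ₀ and x̄.
σ₀² = 5.64² = 31.8096, σ² = 1.01² = 1.0201; σ² + n·σ₀² = 1.0201 + 15·31.8096 = 478.1641.
Posterior precision = 1/σ₀² + n/σ² = 1/31.8096 + 15/1.0201 = (σ² + n·σ₀²)/(σ₀²σ²) = 478.1641/(31.8096·1.0201); posterior variance σₙ² = σ₀²σ²/(σ² + n·σ₀²) = 31.8096·1.0201/478.1641 = 0.067862.
Posterior SD = √σₙ² = √(31.8096·1.0201/478.1641) = 0.2605.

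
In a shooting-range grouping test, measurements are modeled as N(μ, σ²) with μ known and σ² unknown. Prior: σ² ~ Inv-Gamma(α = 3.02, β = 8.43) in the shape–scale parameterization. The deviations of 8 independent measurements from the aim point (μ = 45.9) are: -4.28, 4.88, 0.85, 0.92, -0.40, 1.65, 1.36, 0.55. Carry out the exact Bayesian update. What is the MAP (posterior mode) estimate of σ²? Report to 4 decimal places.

4.0895

With known mean μ and an Inverse-Gamma(α, β) prior on σ², the Normal likelihood is conjugate: posterior is Inv-Gamma(α + n/2, β + Σ(xᵢ−μ)²/2).
Σ(xᵢ−μ)² = (-4.28)² + (4.88)² + (0.85)² + (0.92)² + (-0.40)² + (1.65)² + (1.36)² + (0.55)² = 48.7363.
Posterior: Inv-Gamma(3.02 + 8/2, 8.43 + 48.7363/2) = Inv-Gamma(7.02, 32.79815).
Mode = β/(α+1) = 32.79815/8.02 = 4.0895.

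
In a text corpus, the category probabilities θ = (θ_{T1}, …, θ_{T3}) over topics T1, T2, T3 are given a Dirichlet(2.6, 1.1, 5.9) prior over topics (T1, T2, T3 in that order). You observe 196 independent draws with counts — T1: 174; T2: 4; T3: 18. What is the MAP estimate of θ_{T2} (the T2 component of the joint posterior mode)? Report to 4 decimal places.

The Dirichlet prior is conjugate to the Multinomial likelihood: each posterior αⱼ = prior αⱼ + observed count nⱼ.
Posterior concentration: (176.6, 5.1, 23.9), total = 205.6.
Joint mode component: (α_{T2}−1)/(Σα−K) = 4.1/202.6 = 0.0202.

0.0202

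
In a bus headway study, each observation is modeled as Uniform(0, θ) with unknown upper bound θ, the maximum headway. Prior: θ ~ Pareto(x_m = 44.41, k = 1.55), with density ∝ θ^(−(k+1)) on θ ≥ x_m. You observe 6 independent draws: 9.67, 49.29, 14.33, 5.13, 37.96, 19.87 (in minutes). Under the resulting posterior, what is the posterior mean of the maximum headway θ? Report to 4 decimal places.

A Pareto(scale x_m, shape k) prior on the upper bound θ of Uniform(0, θ) is conjugate: posterior is Pareto(max(x_m, max xᵢ), k + n).
Sample maximum = 49.29; prior scale x_m = 44.41 → posterior scale = max = 49.29.
Posterior shape = 1.55 + 6 = 7.55.
E[θ|data] = k·x_m/(k−1) = 7.55·49.29/6.55 = 56.8152.

56.8152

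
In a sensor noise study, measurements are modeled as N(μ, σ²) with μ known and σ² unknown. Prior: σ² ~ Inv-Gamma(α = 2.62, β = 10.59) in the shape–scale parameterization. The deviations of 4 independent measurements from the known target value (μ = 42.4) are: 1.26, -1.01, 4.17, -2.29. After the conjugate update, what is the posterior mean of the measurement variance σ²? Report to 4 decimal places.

With known mean μ and an Inverse-Gamma(α, β) prior on σ², the Normal likelihood is conjugate: posterior is Inv-Gamma(α + n/2, β + Σ(xᵢ−μ)²/2).
Σ(xᵢ−μ)² = (1.26)² + (-1.01)² + (4.17)² + (-2.29)² = 25.2407.
Posterior: Inv-Gamma(2.62 + 4/2, 10.59 + 25.2407/2) = Inv-Gamma(4.62, 23.21035).
E[σ²|data] = β/(α−1) = 23.21035/3.62 = 6.4117.

6.4117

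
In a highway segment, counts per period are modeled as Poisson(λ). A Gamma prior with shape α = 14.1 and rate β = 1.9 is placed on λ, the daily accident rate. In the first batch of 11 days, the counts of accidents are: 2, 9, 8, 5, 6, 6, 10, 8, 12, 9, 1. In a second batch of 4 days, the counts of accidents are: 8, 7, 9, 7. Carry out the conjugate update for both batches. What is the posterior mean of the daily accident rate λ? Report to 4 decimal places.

7.1657

With a Gamma(shape α, rate β) prior, the Poisson likelihood is conjugate: the posterior is Gamma(α + ΣXᵢ, β + n).
Batch 1: sum of counts S = 76 over n = 11 days.
After batch 1: Gamma(α+S, β+n) = Gamma(14.1+76, 1.9+11) = Gamma(90.1, 12.9).
Batch 2: sum of counts S = 31 over n = 4 days.
After batch 2: Gamma(α+S, β+n) = Gamma(90.1+31, 12.9+4) = Gamma(121.1, 16.9).
Posterior mean = α/β = 121.1/16.9 = 7.1657.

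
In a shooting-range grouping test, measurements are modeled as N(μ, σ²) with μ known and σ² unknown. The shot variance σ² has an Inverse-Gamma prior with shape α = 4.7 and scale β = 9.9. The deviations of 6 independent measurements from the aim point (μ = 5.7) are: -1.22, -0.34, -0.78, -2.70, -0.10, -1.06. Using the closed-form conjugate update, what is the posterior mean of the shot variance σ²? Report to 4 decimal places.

With known mean μ and an Inverse-Gamma(α, β) prior on σ², the Normal likelihood is conjugate: posterior is Inv-Gamma(α + n/2, β + Σ(xᵢ−μ)²/2).
Σ(xᵢ−μ)² = (-1.22)² + (-0.34)² + (-0.78)² + (-2.70)² + (-0.10)² + (-1.06)² = 10.6360.
Posterior: Inv-Gamma(4.7 + 6/2, 9.9 + 10.6360/2) = Inv-Gamma(7.70, 15.21800).
E[σ²|data] = β/(α−1) = 15.21800/6.70 = 2.2713.

2.2713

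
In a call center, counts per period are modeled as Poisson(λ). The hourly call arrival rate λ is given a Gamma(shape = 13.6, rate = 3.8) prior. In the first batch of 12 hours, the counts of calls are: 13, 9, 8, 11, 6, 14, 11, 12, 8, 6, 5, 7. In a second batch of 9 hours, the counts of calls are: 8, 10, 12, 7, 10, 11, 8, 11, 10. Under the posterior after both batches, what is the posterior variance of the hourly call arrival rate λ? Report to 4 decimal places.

0.3424

With a Gamma(shape α, rate β) prior, the Poisson likelihood is conjugate: the posterior is Gamma(α + ΣXᵢ, β + n).
Batch 1: sum of counts S = 110 over n = 12 hours.
After batch 1: Gamma(α+S, β+n) = Gamma(13.6+110, 3.8+12) = Gamma(123.6, 15.8).
Batch 2: sum of counts S = 87 over n = 9 hours.
After batch 2: Gamma(α+S, β+n) = Gamma(123.6+87, 15.8+9) = Gamma(210.6, 24.8).
Var = α/β² = 210.6/24.8² = 0.3424.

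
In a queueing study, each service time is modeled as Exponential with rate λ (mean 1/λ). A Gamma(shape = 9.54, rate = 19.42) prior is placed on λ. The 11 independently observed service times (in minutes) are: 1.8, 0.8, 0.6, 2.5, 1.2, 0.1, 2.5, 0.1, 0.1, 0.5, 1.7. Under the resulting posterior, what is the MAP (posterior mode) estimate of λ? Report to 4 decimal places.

0.6239

With a Gamma(shape α, rate β) prior on the exponential rate λ, the posterior after n observations with total T = Σxᵢ is Gamma(α+n, β+T).
Sum of observations T = 11.9 minutes; n = 11.
Posterior: Gamma(9.54+11, 19.42+11.9) = Gamma(20.54, 31.32).
Mode = (α−1)/β = 0.6239.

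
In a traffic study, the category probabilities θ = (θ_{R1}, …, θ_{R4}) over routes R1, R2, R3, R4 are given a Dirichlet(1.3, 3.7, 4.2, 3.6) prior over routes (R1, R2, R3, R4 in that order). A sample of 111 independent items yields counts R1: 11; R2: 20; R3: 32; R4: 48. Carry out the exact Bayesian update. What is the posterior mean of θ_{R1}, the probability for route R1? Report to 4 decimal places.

The Dirichlet prior is conjugate to the Multinomial likelihood: each posterior αⱼ = prior αⱼ + observed count nⱼ.
Posterior concentration: (12.3, 23.7, 36.2, 51.6), total = 123.8.
E[θ_{R1}|data] = α_{R1}/Σα = 12.3/123.8 = 0.0994.

0.0994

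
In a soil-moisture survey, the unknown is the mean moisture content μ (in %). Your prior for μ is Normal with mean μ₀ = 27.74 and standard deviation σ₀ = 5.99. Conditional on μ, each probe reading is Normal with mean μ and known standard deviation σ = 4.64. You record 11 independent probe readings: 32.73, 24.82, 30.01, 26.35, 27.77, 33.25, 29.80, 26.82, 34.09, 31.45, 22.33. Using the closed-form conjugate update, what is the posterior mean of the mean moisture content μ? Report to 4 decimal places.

For Normal data with known variance σ², a Normal(μ₀, σ₀²) prior on μ is conjugate. Posterior precision = 1/σ₀² + n/σ²; posterior mean is the precision-weighted average of μ₀ and x̄.
Σxᵢ = 32.73 + 24.82 + 30.01 + 26.35 + 27.77 + 33.25 + 29.80 + 26.82 + 34.09 + 31.45 + 22.33 = 319.42, so n·x̄ = 319.42.
σ₀² = 5.99² = 35.8801, σ² = 4.64² = 21.5296; σ² + n·σ₀² = 21.5296 + 11·35.8801 = 416.2107.
Posterior mean = (μ₀/σ₀² + n·x̄/σ²)/(1/σ₀² + n/σ²) = (σ²·μ₀ + σ₀²·n·x̄)/(σ² + n·σ₀²) = (21.5296·27.74 + 35.8801·319.42)/416.2107 = 12058.052646/416.2107 = 28.9710.

28.9710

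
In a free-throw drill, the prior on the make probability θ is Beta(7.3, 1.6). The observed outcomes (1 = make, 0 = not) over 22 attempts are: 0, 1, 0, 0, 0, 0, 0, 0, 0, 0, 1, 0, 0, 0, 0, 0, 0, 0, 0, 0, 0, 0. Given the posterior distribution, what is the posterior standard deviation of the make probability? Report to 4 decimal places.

The Beta prior is conjugate to a Binomial/Bernoulli likelihood; the update adds successes to α and failures to β.
Posterior: Beta(α+k, β+n−k) = Beta(7.3+2, 1.6+20) = Beta(9.3, 21.6).
Var = αβ/((α+β)²(α+β+1)) = 9.3·21.6/(30.9²·31.9) = 0.00659522; SD = √0.00659522 = 0.0812.

0.0812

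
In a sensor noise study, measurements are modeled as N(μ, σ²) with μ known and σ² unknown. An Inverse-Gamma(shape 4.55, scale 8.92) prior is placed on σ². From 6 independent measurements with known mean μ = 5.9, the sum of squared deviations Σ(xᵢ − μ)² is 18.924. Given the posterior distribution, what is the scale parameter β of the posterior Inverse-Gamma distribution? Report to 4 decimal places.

With known mean μ and an Inverse-Gamma(α, β) prior on σ², the Normal likelihood is conjugate: posterior is Inv-Gamma(α + n/2, β + Σ(xᵢ−μ)²/2).
Posterior: Inv-Gamma(4.55 + 6/2, 8.92 + 18.924/2) = Inv-Gamma(7.55, 18.3820).
Posterior β = 18.3820.

18.3820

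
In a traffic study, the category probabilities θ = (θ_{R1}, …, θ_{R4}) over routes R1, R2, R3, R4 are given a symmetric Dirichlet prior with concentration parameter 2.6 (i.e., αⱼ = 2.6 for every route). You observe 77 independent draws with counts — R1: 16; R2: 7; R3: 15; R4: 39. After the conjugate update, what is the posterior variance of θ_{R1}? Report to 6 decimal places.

0.001895

The Dirichlet prior is conjugate to the Multinomial likelihood: each posterior αⱼ = prior αⱼ + observed count nⱼ.
Posterior concentration: (18.6, 9.6, 17.6, 41.6), total = 87.4.
Var[θ_j] = α_j(Σα−α_j)/((Σα)²(Σα+1)) = 18.6·68.8/(87.4²·88.4) = 0.001895.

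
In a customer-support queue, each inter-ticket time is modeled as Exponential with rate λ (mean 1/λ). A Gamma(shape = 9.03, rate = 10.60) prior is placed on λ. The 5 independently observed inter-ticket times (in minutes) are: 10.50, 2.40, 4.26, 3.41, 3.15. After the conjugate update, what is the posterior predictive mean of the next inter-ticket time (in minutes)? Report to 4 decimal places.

With a Gamma(shape α, rate β) prior on the exponential rate λ, the posterior after n observations with total T = Σxᵢ is Gamma(α+n, β+T).
Sum of observations T = 23.72 minutes; n = 5.
Posterior: Gamma(9.03+5, 10.60+23.72) = Gamma(14.03, 34.32).
The predictive distribution for the next observation is Lomax; its mean is β/(α−1) = 34.32/13.03 = 2.6339.

2.6339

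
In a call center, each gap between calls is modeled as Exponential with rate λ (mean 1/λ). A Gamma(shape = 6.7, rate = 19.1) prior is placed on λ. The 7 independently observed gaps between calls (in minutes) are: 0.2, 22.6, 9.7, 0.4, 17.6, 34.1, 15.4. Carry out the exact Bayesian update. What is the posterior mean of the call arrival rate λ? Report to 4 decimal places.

0.1150

With a Gamma(shape α, rate β) prior on the exponential rate λ, the posterior after n observations with total T = Σxᵢ is Gamma(α+n, β+T).
Sum of observations T = 100.0 minutes; n = 7.
Posterior: Gamma(6.7+7, 19.1+100.0) = Gamma(13.7, 119.1).
Posterior mean of λ = α/β = 13.7/119.1 = 0.1150.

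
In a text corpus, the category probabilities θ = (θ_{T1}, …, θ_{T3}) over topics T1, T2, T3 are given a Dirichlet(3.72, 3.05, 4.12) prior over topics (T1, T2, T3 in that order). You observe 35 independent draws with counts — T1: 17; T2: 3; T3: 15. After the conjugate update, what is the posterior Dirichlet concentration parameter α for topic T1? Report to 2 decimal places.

20.72

The Dirichlet prior is conjugate to the Multinomial likelihood: each posterior αⱼ = prior αⱼ + observed count nⱼ.
Posterior concentration: (20.72, 6.05, 19.12), total = 45.89.
α_{T1} = 3.72 + 17 = 20.72.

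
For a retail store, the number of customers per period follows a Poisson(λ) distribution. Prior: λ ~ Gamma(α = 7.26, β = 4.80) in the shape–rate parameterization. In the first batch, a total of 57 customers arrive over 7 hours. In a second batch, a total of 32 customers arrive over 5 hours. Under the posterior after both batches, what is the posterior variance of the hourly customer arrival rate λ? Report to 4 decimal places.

With a Gamma(shape α, rate β) prior, the Poisson likelihood is conjugate: the posterior is Gamma(α + ΣXᵢ, β + n).
After batch 1: Gamma(α+S, β+n) = Gamma(7.26+57, 4.80+7) = Gamma(64.26, 11.80).
After batch 2: Gamma(α+S, β+n) = Gamma(64.26+32, 11.80+5) = Gamma(96.26, 16.80).
Var = α/β² = 96.26/16.80² = 0.3411.

0.3411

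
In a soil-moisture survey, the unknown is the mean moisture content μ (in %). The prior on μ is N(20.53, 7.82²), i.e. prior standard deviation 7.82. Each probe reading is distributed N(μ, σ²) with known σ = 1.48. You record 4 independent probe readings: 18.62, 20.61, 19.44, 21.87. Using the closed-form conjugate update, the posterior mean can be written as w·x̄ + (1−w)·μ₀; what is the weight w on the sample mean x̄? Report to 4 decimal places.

0.9911

For Normal data with known variance σ², a Normal(μ₀, σ₀²) prior on μ is conjugate. Posterior precision = 1/σ₀² + n/σ²; posterior mean is the precision-weighted average of μ₀ and x̄.
σ₀² = 7.82² = 61.1524, σ² = 1.48² = 2.1904. Prior precision 1/σ₀² = 1/61.1524; data precision n/σ² = 4/2.1904.
w = (n/σ²)/(1/σ₀² + n/σ²) = n·σ₀²/(σ² + n·σ₀²) = 4·61.1524/(2.1904 + 4·61.1524) = 244.6096/246.8 = 0.9911.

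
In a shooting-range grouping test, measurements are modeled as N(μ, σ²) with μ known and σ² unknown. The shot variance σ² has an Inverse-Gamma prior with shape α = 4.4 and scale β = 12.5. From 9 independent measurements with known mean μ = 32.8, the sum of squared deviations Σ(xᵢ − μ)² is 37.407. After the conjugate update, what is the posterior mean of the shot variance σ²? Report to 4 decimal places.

3.9498

With known mean μ and an Inverse-Gamma(α, β) prior on σ², the Normal likelihood is conjugate: posterior is Inv-Gamma(α + n/2, β + Σ(xᵢ−μ)²/2).
Posterior: Inv-Gamma(4.4 + 9/2, 12.5 + 37.407/2) = Inv-Gamma(8.90, 31.2035).
E[σ²|data] = β/(α−1) = 31.2035/7.90 = 3.9498.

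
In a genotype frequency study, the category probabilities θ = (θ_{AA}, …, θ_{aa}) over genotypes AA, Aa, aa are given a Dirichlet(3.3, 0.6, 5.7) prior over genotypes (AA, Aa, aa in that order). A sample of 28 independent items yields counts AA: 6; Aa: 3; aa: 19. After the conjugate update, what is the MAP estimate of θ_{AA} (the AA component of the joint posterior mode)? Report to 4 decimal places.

The Dirichlet prior is conjugate to the Multinomial likelihood: each posterior αⱼ = prior αⱼ + observed count nⱼ.
Posterior concentration: (9.3, 3.6, 24.7), total = 37.6.
Joint mode component: (α_{AA}−1)/(Σα−K) = 8.3/34.6 = 0.2399.

0.2399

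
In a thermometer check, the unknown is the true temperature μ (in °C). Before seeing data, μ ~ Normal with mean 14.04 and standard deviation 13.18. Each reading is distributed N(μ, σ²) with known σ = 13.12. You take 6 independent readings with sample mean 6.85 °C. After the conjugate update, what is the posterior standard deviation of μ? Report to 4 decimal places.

For Normal data with known variance σ², a Normal(μ₀, σ₀²) prior on μ is conjugate. Posterior precision = 1/σ₀² + n/σ²; posterior mean is the precision-weighted average of μ₀ and x̄.
σ₀² = 13.18² = 173.7124, σ² = 13.12² = 172.1344; σ² + n·σ₀² = 172.1344 + 6·173.7124 = 1214.4088.
Posterior precision = 1/σ₀² + n/σ² = 1/173.7124 + 6/172.1344 = (σ² + n·σ₀²)/(σ₀²σ²) = 1214.4088/(173.7124·172.1344); posterior variance σₙ² = σ₀²σ²/(σ² + n·σ₀²) = 173.7124·172.1344/1214.4088 = 24.622582.
Posterior SD = √σₙ² = √(173.7124·172.1344/1214.4088) = 4.9621.

4.9621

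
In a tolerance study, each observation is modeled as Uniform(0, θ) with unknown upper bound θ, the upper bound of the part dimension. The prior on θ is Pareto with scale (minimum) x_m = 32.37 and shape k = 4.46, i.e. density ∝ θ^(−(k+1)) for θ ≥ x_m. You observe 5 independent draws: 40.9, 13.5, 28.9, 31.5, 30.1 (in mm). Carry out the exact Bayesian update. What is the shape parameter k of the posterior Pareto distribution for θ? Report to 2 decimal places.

9.46

A Pareto(scale x_m, shape k) prior on the upper bound θ of Uniform(0, θ) is conjugate: posterior is Pareto(max(x_m, max xᵢ), k + n).
Sample maximum = 40.9; prior scale x_m = 32.37 → posterior scale = max = 40.90.
Posterior shape = 4.46 + 5 = 9.46.
Posterior shape k = 9.46.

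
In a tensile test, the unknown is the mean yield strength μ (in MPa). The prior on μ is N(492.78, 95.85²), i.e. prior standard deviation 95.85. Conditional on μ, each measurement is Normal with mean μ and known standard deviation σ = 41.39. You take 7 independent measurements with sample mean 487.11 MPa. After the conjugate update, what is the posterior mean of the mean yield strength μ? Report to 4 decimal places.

487.2571

For Normal data with known variance σ², a Normal(μ₀, σ₀²) prior on μ is conjugate. Posterior precision = 1/σ₀² + n/σ²; posterior mean is the precision-weighted average of μ₀ and x̄.
n·x̄ = 7·487.11 = 3409.77.
σ₀² = 95.85² = 9187.2225, σ² = 41.39² = 1713.1321; σ² + n·σ₀² = 1713.1321 + 7·9187.2225 = 66023.6896.
Posterior mean = (μ₀/σ₀² + n·x̄/σ²)/(1/σ₀² + n/σ²) = (σ²·μ₀ + σ₀²·n·x̄)/(σ² + n·σ₀²) = (1713.1321·492.78 + 9187.2225·3409.77)/66023.6896 = 32170512.900063/66023.6896 = 487.2571.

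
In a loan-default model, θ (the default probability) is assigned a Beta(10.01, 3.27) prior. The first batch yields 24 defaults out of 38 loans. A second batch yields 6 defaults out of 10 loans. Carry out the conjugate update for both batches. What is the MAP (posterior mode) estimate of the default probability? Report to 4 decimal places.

The Beta prior is conjugate to a Binomial/Bernoulli likelihood; the update adds successes to α and failures to β.
After batch 1: Beta(10.01+24, 3.27+14) = Beta(34.01, 17.27).
After batch 2: Beta(34.01+6, 17.27+4) = Beta(40.01, 21.27).
Mode of Beta(a,b) for a,b>1 is (a−1)/(a+b−2) = 39.01/59.28 = 0.6581.

0.6581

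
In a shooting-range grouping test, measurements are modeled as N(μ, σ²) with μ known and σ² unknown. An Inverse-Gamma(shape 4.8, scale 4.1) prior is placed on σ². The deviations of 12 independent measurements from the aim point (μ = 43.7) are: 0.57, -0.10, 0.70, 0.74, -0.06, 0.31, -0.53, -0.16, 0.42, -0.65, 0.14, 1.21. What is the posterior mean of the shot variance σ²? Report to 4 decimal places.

0.6154

With known mean μ and an Inverse-Gamma(α, β) prior on σ², the Normal likelihood is conjugate: posterior is Inv-Gamma(α + n/2, β + Σ(xᵢ−μ)²/2).
Σ(xᵢ−μ)² = (0.57)² + (-0.10)² + (0.70)² + (0.74)² + (-0.06)² + (0.31)² + (-0.53)² + (-0.16)² + (0.42)² + (-0.65)² + (0.14)² + (1.21)² = 3.8613.
Posterior: Inv-Gamma(4.8 + 12/2, 4.1 + 3.8613/2) = Inv-Gamma(10.80, 6.03065).
E[σ²|data] = β/(α−1) = 6.03065/9.80 = 0.6154.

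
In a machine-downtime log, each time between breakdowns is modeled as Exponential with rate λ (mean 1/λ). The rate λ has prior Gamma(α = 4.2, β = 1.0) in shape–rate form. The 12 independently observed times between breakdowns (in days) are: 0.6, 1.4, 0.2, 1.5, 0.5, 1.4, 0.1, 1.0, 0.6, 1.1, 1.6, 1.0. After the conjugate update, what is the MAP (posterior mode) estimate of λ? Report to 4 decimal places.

With a Gamma(shape α, rate β) prior on the exponential rate λ, the posterior after n observations with total T = Σxᵢ is Gamma(α+n, β+T).
Sum of observations T = 11.0 days; n = 12.
Posterior: Gamma(4.2+12, 1.0+11.0) = Gamma(16.2, 12.0).
Mode = (α−1)/β = 1.2667.

1.2667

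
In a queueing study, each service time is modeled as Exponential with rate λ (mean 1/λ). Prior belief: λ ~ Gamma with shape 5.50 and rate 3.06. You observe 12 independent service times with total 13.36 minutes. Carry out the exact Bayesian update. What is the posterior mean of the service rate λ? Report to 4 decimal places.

With a Gamma(shape α, rate β) prior on the exponential rate λ, the posterior after n observations with total T = Σxᵢ is Gamma(α+n, β+T).
Posterior: Gamma(5.50+12, 3.06+13.36) = Gamma(17.50, 16.42).
Posterior mean of λ = α/β = 17.50/16.42 = 1.0658.

1.0658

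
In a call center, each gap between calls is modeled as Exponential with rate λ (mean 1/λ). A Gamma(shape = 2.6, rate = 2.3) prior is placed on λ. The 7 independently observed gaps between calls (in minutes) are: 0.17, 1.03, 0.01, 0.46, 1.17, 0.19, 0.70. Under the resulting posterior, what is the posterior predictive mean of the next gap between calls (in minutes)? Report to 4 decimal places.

With a Gamma(shape α, rate β) prior on the exponential rate λ, the posterior after n observations with total T = Σxᵢ is Gamma(α+n, β+T).
Sum of observations T = 3.73 minutes; n = 7.
Posterior: Gamma(2.6+7, 2.3+3.73) = Gamma(9.6, 6.03).
The predictive distribution for the next observation is Lomax; its mean is β/(α−1) = 6.03/8.6 = 0.7012.

0.7012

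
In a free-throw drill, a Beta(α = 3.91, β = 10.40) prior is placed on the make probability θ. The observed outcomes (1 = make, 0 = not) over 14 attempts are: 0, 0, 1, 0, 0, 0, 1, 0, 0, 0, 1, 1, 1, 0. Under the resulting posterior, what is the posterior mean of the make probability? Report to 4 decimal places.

0.3147

The Beta prior is conjugate to a Binomial/Bernoulli likelihood; the update adds successes to α and failures to β.
Posterior: Beta(α+k, β+n−k) = Beta(3.91+5, 10.40+9) = Beta(8.91, 19.40).
Posterior mean = α/(α+β) = 8.91/28.31 = 0.3147.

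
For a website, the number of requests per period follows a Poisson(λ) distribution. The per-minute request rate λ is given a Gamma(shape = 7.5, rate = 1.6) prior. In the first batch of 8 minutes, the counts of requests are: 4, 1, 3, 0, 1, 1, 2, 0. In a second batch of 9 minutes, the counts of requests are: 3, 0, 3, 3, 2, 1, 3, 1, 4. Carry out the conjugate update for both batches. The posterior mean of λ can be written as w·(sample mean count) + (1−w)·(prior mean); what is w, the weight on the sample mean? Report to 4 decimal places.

0.9140

With a Gamma(shape α, rate β) prior, the Poisson likelihood is conjugate: the posterior is Gamma(α + ΣXᵢ, β + n).
Total number of minutes: n = 8 + 9 = 17.
Posterior mean = (α₀+S)/(β₀+n) = [n/(β₀+n)]·(S/n) + [β₀/(β₀+n)]·(α₀/β₀), so only n and β₀ enter the weight.
Weight on data w = n/(β₀+n) = 17/(1.6+17) = 17/18.6 = 0.9140.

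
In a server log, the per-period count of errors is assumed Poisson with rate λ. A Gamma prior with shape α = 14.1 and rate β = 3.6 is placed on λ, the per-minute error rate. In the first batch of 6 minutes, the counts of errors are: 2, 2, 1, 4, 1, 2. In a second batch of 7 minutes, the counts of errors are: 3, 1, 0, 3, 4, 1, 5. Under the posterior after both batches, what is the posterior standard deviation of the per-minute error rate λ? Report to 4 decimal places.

0.3955

With a Gamma(shape α, rate β) prior, the Poisson likelihood is conjugate: the posterior is Gamma(α + ΣXᵢ, β + n).
Batch 1: sum of counts S = 12 over n = 6 minutes.
After batch 1: Gamma(α+S, β+n) = Gamma(14.1+12, 3.6+6) = Gamma(26.1, 9.6).
Batch 2: sum of counts S = 17 over n = 7 minutes.
After batch 2: Gamma(α+S, β+n) = Gamma(26.1+17, 9.6+7) = Gamma(43.1, 16.6).
SD = √α/β = √43.1/16.6 = 0.3955.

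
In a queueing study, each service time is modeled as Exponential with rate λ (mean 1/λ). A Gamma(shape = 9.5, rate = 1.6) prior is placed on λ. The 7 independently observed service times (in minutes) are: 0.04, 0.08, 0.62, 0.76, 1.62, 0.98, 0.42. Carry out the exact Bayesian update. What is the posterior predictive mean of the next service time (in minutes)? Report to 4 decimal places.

With a Gamma(shape α, rate β) prior on the exponential rate λ, the posterior after n observations with total T = Σxᵢ is Gamma(α+n, β+T).
Sum of observations T = 4.52 minutes; n = 7.
Posterior: Gamma(9.5+7, 1.6+4.52) = Gamma(16.5, 6.12).
The predictive distribution for the next observation is Lomax; its mean is β/(α−1) = 6.12/15.5 = 0.3948.

0.3948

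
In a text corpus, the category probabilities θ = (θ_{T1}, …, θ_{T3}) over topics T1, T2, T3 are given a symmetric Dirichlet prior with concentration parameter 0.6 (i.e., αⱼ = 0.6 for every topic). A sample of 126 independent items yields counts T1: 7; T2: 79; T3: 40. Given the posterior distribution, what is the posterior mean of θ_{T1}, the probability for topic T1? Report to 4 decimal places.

The Dirichlet prior is conjugate to the Multinomial likelihood: each posterior αⱼ = prior αⱼ + observed count nⱼ.
Posterior concentration: (7.6, 79.6, 40.6), total = 127.8.
E[θ_{T1}|data] = α_{T1}/Σα = 7.6/127.8 = 0.0595.

0.0595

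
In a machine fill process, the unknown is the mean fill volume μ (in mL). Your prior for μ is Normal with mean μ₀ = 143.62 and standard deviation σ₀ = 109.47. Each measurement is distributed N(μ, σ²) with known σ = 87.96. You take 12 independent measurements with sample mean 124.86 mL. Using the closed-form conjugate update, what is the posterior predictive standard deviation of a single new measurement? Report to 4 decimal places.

For Normal data with known variance σ², a Normal(μ₀, σ₀²) prior on μ is conjugate. Posterior precision = 1/σ₀² + n/σ²; posterior mean is the precision-weighted average of μ₀ and x̄.
σ₀² = 109.47² = 11983.6809, σ² = 87.96² = 7736.9616; σ² + n·σ₀² = 7736.9616 + 12·11983.6809 = 151541.1324.
Posterior precision = 1/σ₀² + n/σ² = 1/11983.6809 + 12/7736.9616 = (σ² + n·σ₀²)/(σ₀²σ²) = 151541.1324/(11983.6809·7736.9616); posterior variance σₙ² = σ₀²σ²/(σ² + n·σ₀²) = 11983.6809·7736.9616/151541.1324 = 611.829128.
Predictive variance for one new observation = σₙ² + σ² = 11983.6809·7736.9616/151541.1324 + 7736.9616 = σ²·(σ₀² + 151541.1324)/151541.1324 = 7736.9616·163524.8133/151541.1324 = 8348.790728; SD = √(7736.9616·163524.8133/151541.1324) = 91.3717.

91.3717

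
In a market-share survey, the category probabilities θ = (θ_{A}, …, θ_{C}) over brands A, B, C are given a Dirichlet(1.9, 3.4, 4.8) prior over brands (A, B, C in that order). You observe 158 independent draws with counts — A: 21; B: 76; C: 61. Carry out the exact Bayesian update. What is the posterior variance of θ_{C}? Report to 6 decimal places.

The Dirichlet prior is conjugate to the Multinomial likelihood: each posterior αⱼ = prior αⱼ + observed count nⱼ.
Posterior concentration: (22.9, 79.4, 65.8), total = 168.1.
Var[θ_j] = α_j(Σα−α_j)/((Σα)²(Σα+1)) = 65.8·102.3/(168.1²·169.1) = 0.001409.

0.001409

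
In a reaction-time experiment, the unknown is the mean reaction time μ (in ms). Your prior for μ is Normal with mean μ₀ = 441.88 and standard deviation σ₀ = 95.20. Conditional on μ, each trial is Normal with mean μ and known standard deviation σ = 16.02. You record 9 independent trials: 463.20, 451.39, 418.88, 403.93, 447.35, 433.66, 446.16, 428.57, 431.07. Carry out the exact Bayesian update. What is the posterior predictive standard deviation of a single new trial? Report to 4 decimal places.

16.8839

For Normal data with known variance σ², a Normal(μ₀, σ₀²) prior on μ is conjugate. Posterior precision = 1/σ₀² + n/σ²; posterior mean is the precision-weighted average of μ₀ and x̄.
σ₀² = 95.20² = 9063.04, σ² = 16.02² = 256.6404; σ² + n·σ₀² = 256.6404 + 9·9063.04 = 81824.0004.
Posterior precision = 1/σ₀² + n/σ² = 1/9063.04 + 9/256.6404 = (σ² + n·σ₀²)/(σ₀²σ²) = 81824.0004/(9063.04·256.6404); posterior variance σₙ² = σ₀²σ²/(σ² + n·σ₀²) = 9063.04·256.6404/81824.0004 = 28.426161.
Predictive variance for one new observation = σₙ² + σ² = 9063.04·256.6404/81824.0004 + 256.6404 = σ²·(σ₀² + 81824.0004)/81824.0004 = 256.6404·90887.0404/81824.0004 = 285.066561; SD = √(256.6404·90887.0404/81824.0004) = 16.8839.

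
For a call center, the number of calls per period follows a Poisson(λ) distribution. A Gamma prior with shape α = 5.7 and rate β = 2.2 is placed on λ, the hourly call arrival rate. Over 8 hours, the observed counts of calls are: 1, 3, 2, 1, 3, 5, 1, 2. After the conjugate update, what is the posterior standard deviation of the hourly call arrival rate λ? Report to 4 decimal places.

0.4773

With a Gamma(shape α, rate β) prior, the Poisson likelihood is conjugate: the posterior is Gamma(α + ΣXᵢ, β + n).
Sum of counts S = 18 over n = 8 hours.
Posterior: Gamma(α+S, β+n) = Gamma(5.7+18, 2.2+8) = Gamma(23.7, 10.2).
SD = √α/β = √23.7/10.2 = 0.4773.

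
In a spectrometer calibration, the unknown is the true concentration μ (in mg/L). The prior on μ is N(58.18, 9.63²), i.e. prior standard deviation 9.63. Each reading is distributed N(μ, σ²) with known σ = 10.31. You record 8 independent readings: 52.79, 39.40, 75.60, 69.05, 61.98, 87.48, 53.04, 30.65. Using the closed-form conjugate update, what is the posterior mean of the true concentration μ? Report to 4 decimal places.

58.6775

For Normal data with known variance σ², a Normal(μ₀, σ₀²) prior on μ is conjugate. Posterior precision = 1/σ₀² + n/σ²; posterior mean is the precision-weighted average of μ₀ and x̄.
Σxᵢ = 52.79 + 39.40 + 75.60 + 69.05 + 61.98 + 87.48 + 53.04 + 30.65 = 469.99, so n·x̄ = 469.99.
σ₀² = 9.63² = 92.7369, σ² = 10.31² = 106.2961; σ² + n·σ₀² = 106.2961 + 8·92.7369 = 848.1913.
Posterior mean = (μ₀/σ₀² + n·x̄/σ²)/(1/σ₀² + n/σ²) = (σ²·μ₀ + σ₀²·n·x̄)/(σ² + n·σ₀²) = (106.2961·58.18 + 92.7369·469.99)/848.1913 = 49769.722729/848.1913 = 58.6775.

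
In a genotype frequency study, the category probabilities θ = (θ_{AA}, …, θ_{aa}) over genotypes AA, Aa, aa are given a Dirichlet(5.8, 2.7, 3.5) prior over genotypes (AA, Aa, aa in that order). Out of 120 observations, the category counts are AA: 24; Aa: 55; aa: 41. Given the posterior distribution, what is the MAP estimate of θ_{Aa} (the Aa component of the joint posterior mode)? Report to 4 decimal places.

0.4395

The Dirichlet prior is conjugate to the Multinomial likelihood: each posterior αⱼ = prior αⱼ + observed count nⱼ.
Posterior concentration: (29.8, 57.7, 44.5), total = 132.0.
Joint mode component: (α_{Aa}−1)/(Σα−K) = 56.7/129.0 = 0.4395.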